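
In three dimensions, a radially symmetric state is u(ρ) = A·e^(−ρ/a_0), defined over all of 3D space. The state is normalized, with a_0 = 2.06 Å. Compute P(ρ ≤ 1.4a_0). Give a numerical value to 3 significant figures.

P ≈ 0.531

Integrate the radial probability density 4πρ²|u|² over ρ ≤ 1.4a_0.
The full normalization integral is A²·[π·a_0^3] = 1, fixing A².
In terms of t = ρ/a_0 (A², 4π and the length scale all cancel between numerator and denominator), P = [∫_{0}^{1.4} t^2·e^(-2·t) dt] / [∫_{0}^{∞} t^2·e^(-2·t) dt].
With ∫ t^2·e^(-2·t) dt = -(2·t^2 + 2·t + 1)·e^(-2·t)/4 + C, the region integral is 1/4 - 193·e^(-14/5)/100 and the full one is 1/4.
This evaluates to P = 0.5305.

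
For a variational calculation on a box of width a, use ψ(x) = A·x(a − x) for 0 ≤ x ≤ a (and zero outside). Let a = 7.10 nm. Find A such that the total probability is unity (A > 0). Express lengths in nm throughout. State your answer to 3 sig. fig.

A ≈ 0.0408 nm^(-5/2)

The normalization condition is ∫|ψ|² dx = 1 from 0 to a.
Expanding the polynomial and integrating term by term, carrying out the integral gives A² · a^5/30.
So A² = (a^5/30)^(−1).
Substituting a = 7.10 gives A² = 0.001663, so A = 0.04078.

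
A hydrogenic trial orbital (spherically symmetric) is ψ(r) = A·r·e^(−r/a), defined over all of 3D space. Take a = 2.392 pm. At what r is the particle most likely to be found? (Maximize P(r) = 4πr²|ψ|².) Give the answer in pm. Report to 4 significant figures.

Set d/dr [P(r) = 4πr²|ψ|²] = 0 and solve for r > 0.
This gives r = 2·a.
With a = 2.392, the most probable radial distance is 4.7840 pm.

r ≈ 4.784 pm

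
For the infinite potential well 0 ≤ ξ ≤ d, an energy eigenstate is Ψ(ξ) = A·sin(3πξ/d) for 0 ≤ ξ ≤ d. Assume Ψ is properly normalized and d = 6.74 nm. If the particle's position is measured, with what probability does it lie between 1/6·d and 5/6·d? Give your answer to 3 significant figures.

P ≈ 0.667

P = ∫_{1/6·d}^{5/6·d} |Ψ(ξ)|² dξ.
The normalization integral ∫|Ψ|²dξ over the whole domain equals d/2·A², and A² cancels in the ratio.
Let u = ξ/d; then A² and the length scale cancel, so P = ∫_{1/6}^{5/6} sin(3·π·u)^2 du ÷ ∫_{0}^{1} sin(3·π·u)^2 du.
An antiderivative of sin(3·π·u)^2 is u/2 - sin(6·π·u)/(12·π); evaluating from 1/6 to 5/6 gives 1/3, while the full integral is 1/2.
The result is P = 2/3.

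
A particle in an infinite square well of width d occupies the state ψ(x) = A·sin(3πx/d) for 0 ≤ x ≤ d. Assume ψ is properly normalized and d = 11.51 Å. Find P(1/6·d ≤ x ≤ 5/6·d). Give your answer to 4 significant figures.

|ψ|² is the probability density, so P = ∫_{1/6·d}^{5/6·d} |ψ|² dx.
The normalization integral ∫|ψ|²dx over the whole domain equals d/2·A², and A² cancels in the ratio.
In terms of u = x/d (A² and the length scale cancel between numerator and denominator), P = [∫_{1/6}^{5/6} sin(3·π·u)^2 du] / [∫_{0}^{1} sin(3·π·u)^2 du].
Using ∫ sin(3·π·u)^2 du = u/2 - sin(6·π·u)/(12·π), the numerator is 1/3 and the denominator is 1/2.
Evaluating gives P = 2/3.

P ≈ 0.6667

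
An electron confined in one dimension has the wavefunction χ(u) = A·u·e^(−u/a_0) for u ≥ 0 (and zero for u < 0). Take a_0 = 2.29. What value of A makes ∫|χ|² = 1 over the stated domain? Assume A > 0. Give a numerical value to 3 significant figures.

We need A² ∫|f|² du = 1, taking the integral from 0 to ∞.
∫|χ|² du = A²·(a_0^3/4).
Hence A² = 1/[a_0^3/4].
Substituting a_0 = 2.29 gives A² = 0.3331, so A = 0.5771.

A ≈ 0.577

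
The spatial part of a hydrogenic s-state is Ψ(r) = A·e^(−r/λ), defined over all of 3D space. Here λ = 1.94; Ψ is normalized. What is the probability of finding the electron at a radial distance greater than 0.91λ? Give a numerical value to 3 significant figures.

P ≈ 0.725

With dV = 4πr²dr, the probability is ∫|Ψ|² dV over r > 0.91λ.
Normalization gives A² = 1/(π·λ^3).
Let u = r/λ; then A², 4π and the length scale all cancel, so P = ∫_{0.91}^{∞} u^2·e^(-2·u) du ÷ ∫_{0}^{∞} u^2·e^(-2·u) du.
With ∫ u^2·e^(-2·u) du = -(2·u^2 + 2·u + 1)·e^(-2·u)/4 + C, the region integral is ≈ 0.18131 and the full one is 1/4.
This evaluates to P = 0.7253.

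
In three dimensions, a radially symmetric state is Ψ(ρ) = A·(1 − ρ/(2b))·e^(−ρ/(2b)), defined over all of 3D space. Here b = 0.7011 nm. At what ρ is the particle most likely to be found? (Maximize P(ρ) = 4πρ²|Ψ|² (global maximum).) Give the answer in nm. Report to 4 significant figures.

Set d/dρ [P(ρ) = 4πρ²|Ψ|²] = 0 and solve for ρ > 0.
Solving yields ρ = b·(√(5) + 3).
With b = 0.7011, the most probable radial distance is 3.6710 nm.

ρ ≈ 3.671 nm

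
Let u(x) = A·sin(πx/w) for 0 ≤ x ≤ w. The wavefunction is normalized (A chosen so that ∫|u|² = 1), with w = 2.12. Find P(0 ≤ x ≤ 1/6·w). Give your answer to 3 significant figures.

The probability is P = ∫ |u|² dx over [0, 1/6·w].
With A² fixed by ∫|u|² = 1, i.e. A² = (w/2)^(−1), substitute and integrate.
In terms of t = x/w (A² and the length scale cancel between numerator and denominator), P = [∫_{0}^{1/6} sin(π·t)^2 dt] / [∫_{0}^{1} sin(π·t)^2 dt].
Using ∫ sin(π·t)^2 dt = t/2 - sin(2·π·t)/(4·π), the numerator is -√(3)/(8·π) + 1/12 and the denominator is 1/2.
Evaluating gives P = (-√(3)/4 + π/6)/π.

P ≈ 0.0288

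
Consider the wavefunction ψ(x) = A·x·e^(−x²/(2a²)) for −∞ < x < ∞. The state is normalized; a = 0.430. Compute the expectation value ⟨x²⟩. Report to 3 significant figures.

⟨x^2⟩ ≈ 0.277

⟨x²⟩ = ∫ x^2 |ψ|² dx over the full domain.
Using the Gaussian integral ∫_{−∞}^{∞} e^(−αx²) dx = √(π/α), since the A² factors cancel between numerator and denominator, ⟨x²⟩ = 3·a^2/2.
Putting a = 0.430 gives 0.2774.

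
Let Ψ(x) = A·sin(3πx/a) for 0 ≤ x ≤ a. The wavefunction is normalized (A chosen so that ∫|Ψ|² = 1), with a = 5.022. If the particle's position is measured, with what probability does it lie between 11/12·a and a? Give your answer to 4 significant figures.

|Ψ|² is the probability density, so P = ∫_{11/12·a}^{a} |Ψ|² dx.
Since A² = 1/(a/2), this is the region integral divided by the full normalization integral.
Substituting u = x/a, A² and the length scale cancel in the ratio: P = ∫_{11/12}^{1} sin(3·π·u)^2 du / ∫_{0}^{1} sin(3·π·u)^2 du.
An antiderivative of sin(3·π·u)^2 is u/2 - sin(6·π·u)/(12·π); evaluating from 11/12 to 1 gives 1/24 - 1/(12·π), while the full integral is 1/2.
Evaluating gives P = (-2 + π)/(12·π).

P ≈ 0.03028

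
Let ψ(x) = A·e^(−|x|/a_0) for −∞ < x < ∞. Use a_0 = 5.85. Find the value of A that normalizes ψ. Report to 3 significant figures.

Require ∫ |ψ|² dx = 1 over the whole domain.
Recall ∫₀^∞ x^m e^(−x/β) dx = m!·β^(m+1), the integral (without the A² prefactor) comes out to a_0.
With a_0 = 5.85: A² = 0.1709 and A = 0.4134.

A ≈ 0.413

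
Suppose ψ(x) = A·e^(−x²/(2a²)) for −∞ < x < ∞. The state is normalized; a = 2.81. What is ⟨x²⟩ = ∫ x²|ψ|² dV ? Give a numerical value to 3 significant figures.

The expectation value is the |ψ|²-weighted average of x^2: ∫ x^2|ψ|² dx.
Using the Gaussian integral ∫_{−∞}^{∞} e^(−αx²) dx = √(π/α), evaluating both integrals, ⟨x²⟩ = a^2/2.
With a = 2.81, ⟨x^2⟩ = 3.948.

⟨x^2⟩ ≈ 3.95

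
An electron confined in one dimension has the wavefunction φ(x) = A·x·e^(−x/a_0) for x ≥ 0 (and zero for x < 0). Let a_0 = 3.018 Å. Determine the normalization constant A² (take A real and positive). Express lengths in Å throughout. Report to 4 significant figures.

A^2 ≈ 0.1455 Å^(-3)

We need A² ∫|f|² dx = 1, taking the integral from 0 to ∞.
The integral (without the A² prefactor) comes out to a_0^3/4.
So A² = (a_0^3/4)^(−1).
Substituting a_0 = 3.018 gives A² = 0.14551, so A = 0.38146.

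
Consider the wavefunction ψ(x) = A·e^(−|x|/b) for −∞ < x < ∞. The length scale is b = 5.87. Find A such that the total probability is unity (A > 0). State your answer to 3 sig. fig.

A ≈ 0.413

Require ∫ |ψ|² dx = 1 over the whole domain.
Recall ∫₀^∞ x^m e^(−x/β) dx = m!·β^(m+1), ∫|ψ|² dx = A²·(b).
So A² = (b)^(−1).
With b = 5.87: A² = 0.1704 and A = 0.4127.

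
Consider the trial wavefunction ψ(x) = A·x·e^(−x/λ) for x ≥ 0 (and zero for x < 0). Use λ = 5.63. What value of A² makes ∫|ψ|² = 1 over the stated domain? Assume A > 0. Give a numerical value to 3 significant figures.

Require ∫ |ψ|² dx = 1 over the whole domain.
With ψ = A·x·e^(−x/λ), the integral evaluates to A²·[λ^3/4].
Substituting λ = 5.63 gives A² = 0.02241, so A = 0.1497.

A^2 ≈ 0.0224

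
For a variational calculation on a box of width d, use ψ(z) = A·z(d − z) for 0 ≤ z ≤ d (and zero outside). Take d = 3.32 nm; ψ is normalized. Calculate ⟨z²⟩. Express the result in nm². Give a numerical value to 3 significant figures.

⟨z^2⟩ ≈ 3.15 nm^2

⟨z²⟩ = ∫ z^2 |ψ|² dz over the full domain.
Expanding the polynomial and integrating term by term, the ratio of the moment integral to the normalization integral gives ⟨z²⟩ = 2·d^2/7.
Putting d = 3.32 gives 3.149.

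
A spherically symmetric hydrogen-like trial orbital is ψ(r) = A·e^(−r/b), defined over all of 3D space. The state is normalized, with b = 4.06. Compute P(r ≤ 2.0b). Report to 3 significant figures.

With dV = 4πr²dr, the probability is ∫|ψ|² dV over r ≤ 2.0b.
Normalization gives A² = 1/(π·b^3).
Let u = r/b; then A², 4π and the length scale all cancel, so P = ∫_{0}^{2.0} u^2·e^(-2·u) du ÷ ∫_{0}^{∞} u^2·e^(-2·u) du.
With ∫ u^2·e^(-2·u) du = -(2·u^2 + 2·u + 1)·e^(-2·u)/4 + C, the region integral is 1/4 - 13·e^(-4)/4 and the full one is 1/4.
The region integral divided by the full integral gives P = 0.7619.

P ≈ 0.762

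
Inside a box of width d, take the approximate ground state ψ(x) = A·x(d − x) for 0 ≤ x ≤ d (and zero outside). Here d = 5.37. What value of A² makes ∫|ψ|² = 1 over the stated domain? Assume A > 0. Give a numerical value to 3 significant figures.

A^2 ≈ 0.00672

The normalization condition is ∫|ψ|² dx = 1 from 0 to d.
Expanding the polynomial and integrating term by term, the integral (without the A² prefactor) comes out to d^5/30.
So A² = (d^5/30)^(−1).
With d = 5.37: A² = 0.006718 and A = 0.08196.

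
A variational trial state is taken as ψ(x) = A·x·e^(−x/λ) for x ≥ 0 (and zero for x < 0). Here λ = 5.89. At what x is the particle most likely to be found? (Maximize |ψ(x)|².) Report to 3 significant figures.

x ≈ 5.89

Differentiate |ψ(x)|² with respect to x and set to zero.
This gives x = λ.
With λ = 5.89, the most probable position is 5.890.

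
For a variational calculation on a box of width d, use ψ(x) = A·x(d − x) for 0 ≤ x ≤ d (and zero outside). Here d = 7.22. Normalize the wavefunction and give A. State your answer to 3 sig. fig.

Require ∫ |ψ|² dx = 1 over the whole domain.
Expanding the polynomial and integrating term by term, ∫|ψ|² dx = A²·(d^5/30).
Setting this equal to 1 gives A² = 1/(d^5/30).
Plugging in d = 7.22 yields A = 0.03910.

A ≈ 0.0391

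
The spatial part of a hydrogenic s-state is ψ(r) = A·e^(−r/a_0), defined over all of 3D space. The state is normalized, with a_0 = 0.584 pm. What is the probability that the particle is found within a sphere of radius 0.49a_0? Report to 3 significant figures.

P ≈ 0.0767

P = ∫ |ψ|² 4πr² dr over r ≤ 0.49a_0.
Normalization gives A² = 1/(π·a_0^3).
In terms of u = r/a_0 (A², 4π and the length scale all cancel between numerator and denominator), P = [∫_{0}^{0.49} u^2·e^(-2·u) du] / [∫_{0}^{∞} u^2·e^(-2·u) du].
Using ∫ u^2·e^(-2·u) du = -(2·u^2 + 2·u + 1)·e^(-2·u)/4, the numerator is ≈ 0.019165 and the denominator is 1/4.
The region integral divided by the full integral gives P = 0.07666.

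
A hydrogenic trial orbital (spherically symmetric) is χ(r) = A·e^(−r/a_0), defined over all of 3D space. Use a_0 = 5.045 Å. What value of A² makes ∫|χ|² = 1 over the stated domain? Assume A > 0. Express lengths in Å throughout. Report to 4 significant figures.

Require ∫ |χ|² 4πr² dr = 1 over the whole domain.
∫|χ|² 4πr² dr = A²·(π·a_0^3).
Hence A² = 1/[π·a_0^3].
Substituting a_0 = 5.045 gives A² = 0.0024789, so A = 0.049789.

A^2 ≈ 0.002479 Å^(-3)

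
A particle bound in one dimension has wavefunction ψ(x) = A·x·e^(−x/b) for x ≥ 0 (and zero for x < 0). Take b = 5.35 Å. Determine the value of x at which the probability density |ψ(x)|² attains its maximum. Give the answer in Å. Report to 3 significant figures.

The maximum of |ψ(x)|² occurs where its derivative vanishes.
Solving yields x = b.
With b = 5.35, the most probable position is 5.350 Å.

x ≈ 5.35 Å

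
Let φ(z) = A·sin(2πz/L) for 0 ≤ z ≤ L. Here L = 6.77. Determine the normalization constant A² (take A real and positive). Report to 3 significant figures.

A^2 ≈ 0.295

Require ∫ |φ|² dz = 1 over the whole domain.
∫|φ|² dz = A²·(L/2).
Setting this equal to 1 gives A² = 1/(L/2).
With L = 6.77: A² = 0.2954 and A = 0.5435.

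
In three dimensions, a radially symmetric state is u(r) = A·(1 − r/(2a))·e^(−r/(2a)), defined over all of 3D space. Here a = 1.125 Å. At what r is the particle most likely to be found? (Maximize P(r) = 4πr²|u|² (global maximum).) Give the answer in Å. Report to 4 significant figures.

r ≈ 5.891 Å

Differentiate P(r) = 4πr²|u|² with respect to r and set to zero.
Solving yields r = a·(√(5) + 3).
With a = 1.125, the most probable radial distance is 5.8906 Å.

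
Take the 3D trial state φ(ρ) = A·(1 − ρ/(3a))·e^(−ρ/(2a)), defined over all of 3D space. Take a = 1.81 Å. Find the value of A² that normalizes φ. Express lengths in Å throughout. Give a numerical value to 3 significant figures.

Require ∫ |φ|² 4πρ² dρ = 1 over the whole domain.
(Spherical symmetry: dV = 4πρ² dρ.)
Using ∫₀^∞ ρⁿ e^(−αρ) dρ = n!/αⁿ⁺¹, with φ = A·(1 − ρ/(3a))·e^(−ρ/(2a)), the integral evaluates to A²·[8·π·a^3/3].
Setting this equal to 1 gives A² = 1/(8·π·a^3/3).
Substituting a = 1.81 gives A² = 0.02013, so A = 0.1419.

A^2 ≈ 0.0201 Å^(-3)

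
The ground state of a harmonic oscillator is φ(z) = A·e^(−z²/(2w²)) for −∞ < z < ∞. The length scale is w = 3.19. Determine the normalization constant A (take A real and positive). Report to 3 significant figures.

We need A² ∫|f|² dz = 1, taking the integral from −∞ to ∞.
The integral (without the A² prefactor) comes out to √(π)·w.
Setting this equal to 1 gives A² = 1/(√(π)·w).
Plugging in w = 3.19 yields A = 0.4205.

A ≈ 0.421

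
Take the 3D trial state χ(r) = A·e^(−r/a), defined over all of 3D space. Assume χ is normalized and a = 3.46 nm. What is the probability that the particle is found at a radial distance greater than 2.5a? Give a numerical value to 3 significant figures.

P ≈ 0.125

With dV = 4πr²dr, the probability is ∫|χ|² dV over r > 2.5a.
A² is fixed by ∫₀^∞ 4πr²|χ|² dr = 1, i.e. A² = (π·a^3)^(−1).
In terms of u = r/a (A², 4π and the length scale all cancel between numerator and denominator), P = [∫_{2.5}^{∞} u^2·e^(-2·u) du] / [∫_{0}^{∞} u^2·e^(-2·u) du].
An antiderivative of u^2·e^(-2·u) is -(2·u^2 + 2·u + 1)·e^(-2·u)/4; evaluating from 2.5 to ∞ gives 37·e^(-5)/8, while the full integral is 1/4.
Taking the ratio yields P = 0.1247.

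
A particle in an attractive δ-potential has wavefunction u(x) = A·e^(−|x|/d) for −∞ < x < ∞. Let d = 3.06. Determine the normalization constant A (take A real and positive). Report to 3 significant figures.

Normalization requires ∫|u|² dx = 1, integrated from −∞ to ∞.
With ∫₀^∞ x^0 e^(−αx) dx = 0!/α^1, carrying out the integral gives A² · d.
Hence A² = 1/[d].
Substituting d = 3.06 gives A² = 0.3268, so A = 0.5717.

A ≈ 0.572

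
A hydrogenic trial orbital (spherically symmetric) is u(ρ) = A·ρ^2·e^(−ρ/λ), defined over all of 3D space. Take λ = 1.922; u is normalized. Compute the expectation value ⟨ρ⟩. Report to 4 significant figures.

⟨ρ⟩ ≈ 6.727

⟨ρ⟩ = ∫ ρ |u|² 4πρ² dρ over the full domain.
Recall ∫₀^∞ ρ^m e^(−ρ/β) dρ = m!·β^(m+1), the ratio of the moment integral to the normalization integral gives ⟨ρ⟩ = 7·λ/2.
Putting λ = 1.922 gives 6.7270.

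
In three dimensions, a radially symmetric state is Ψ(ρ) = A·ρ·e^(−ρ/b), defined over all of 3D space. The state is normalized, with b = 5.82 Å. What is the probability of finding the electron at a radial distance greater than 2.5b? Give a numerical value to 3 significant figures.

P ≈ 0.440

With dV = 4πρ²dρ, the probability is ∫|Ψ|² dV over ρ > 2.5b.
A² is fixed by ∫₀^∞ 4πρ²|Ψ|² dρ = 1, i.e. A² = (3·π·b^5)^(−1).
Let u = ρ/b; then A², 4π and the length scale all cancel, so P = ∫_{2.5}^{∞} u^4·e^(-2·u) du ÷ ∫_{0}^{∞} u^4·e^(-2·u) du.
An antiderivative of u^4·e^(-2·u) is -(u^4/2 + u^3 + 3·u^2/2 + 3·u/2 + 3/4)·e^(-2·u); evaluating from 2.5 to ∞ gives 1569·e^(-5)/32, while the full integral is 3/4.
This evaluates to P = 0.4405.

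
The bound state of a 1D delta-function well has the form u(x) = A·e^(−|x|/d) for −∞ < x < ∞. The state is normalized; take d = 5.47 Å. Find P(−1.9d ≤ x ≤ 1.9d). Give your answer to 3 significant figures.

P ≈ 0.978

The probability is P = ∫ |u|² dx over [−1.9d, 1.9d].
The normalization integral ∫|u|²dx over the whole domain equals d·A², and A² cancels in the ratio.
By symmetry take twice the x ≥ 0 contribution in numerator and denominator; the 2's cancel. In terms of t = x/d (A² and the length scale cancel between numerator and denominator), P = [∫_{0}^{1.9} e^(-2·t) dt] / [∫_{0}^{∞} e^(-2·t) dt].
An antiderivative of e^(-2·t) is -e^(-2·t)/2; evaluating from 0 to 1.9 gives 1/2 - e^(-19/5)/2, while the full integral is 1/2.
The result is P = 0.9776.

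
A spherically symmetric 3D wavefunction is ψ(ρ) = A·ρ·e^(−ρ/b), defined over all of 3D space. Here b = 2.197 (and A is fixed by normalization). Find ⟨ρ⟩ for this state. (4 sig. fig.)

The expectation value is the |ψ|²-weighted average of ρ: ∫ ρ|ψ|² 4πρ² dρ.
Using ∫₀^∞ ρⁿ e^(−αρ) dρ = n!/αⁿ⁺¹, evaluating both integrals, ⟨ρ⟩ = 5·b/2.
With b = 2.197, ⟨ρ⟩ = 5.4925.

⟨ρ⟩ ≈ 5.493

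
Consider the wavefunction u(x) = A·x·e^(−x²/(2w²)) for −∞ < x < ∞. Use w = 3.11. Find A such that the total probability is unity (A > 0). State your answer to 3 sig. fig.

A ≈ 0.194

The normalization condition is ∫|u|² dx = 1 from −∞ to ∞.
Using the Gaussian integral ∫_{−∞}^{∞} e^(−αx²) dx = √(π/α), ∫|u|² dx = A²·(√(π)·w^3/2).
Hence A² = 1/[√(π)·w^3/2].
With w = 3.11: A² = 0.03751 and A = 0.1937.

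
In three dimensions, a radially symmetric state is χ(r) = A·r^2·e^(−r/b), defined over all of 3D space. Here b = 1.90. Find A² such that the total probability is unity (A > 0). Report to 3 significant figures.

Normalization requires ∫|χ|² 4πr² dr = 1, integrated from 0 to ∞.
Using ∫₀^∞ rⁿ e^(−αr) dr = n!/αⁿ⁺¹, the integral (without the A² prefactor) comes out to 45·π·b^7/2.
Setting this equal to 1 gives A² = 1/(45·π·b^7/2).
Substituting b = 1.90 gives A² = 0.0001583, so A = 0.01258.

A^2 ≈ 0.000158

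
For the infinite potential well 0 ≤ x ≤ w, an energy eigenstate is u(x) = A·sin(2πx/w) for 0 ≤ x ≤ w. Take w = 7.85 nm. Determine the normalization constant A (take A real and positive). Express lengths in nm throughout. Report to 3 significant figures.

Normalization requires ∫|u|² dx = 1, integrated from 0 to w.
∫|u|² dx = A²·(w/2).
So A² = (w/2)^(−1).
Plugging in w = 7.85 yields A = 0.5048.

A ≈ 0.505 nm^(-1/2)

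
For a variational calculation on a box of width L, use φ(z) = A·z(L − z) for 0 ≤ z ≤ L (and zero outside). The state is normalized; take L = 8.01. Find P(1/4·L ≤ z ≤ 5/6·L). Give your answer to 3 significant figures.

P ≈ 0.861

P = ∫_{1/4·L}^{5/6·L} |φ(z)|² dz.
Since A² = 1/(L^5/30), this is the region integral divided by the full normalization integral.
Let u = z/L; then A² and the length scale cancel, so P = ∫_{1/4}^{5/6} u^2·(1 - u)^2 du ÷ ∫_{0}^{1} u^2·(1 - u)^2 du.
An antiderivative of u^2·(1 - u)^2 is u^3·(6·u^2 - 15·u + 10)/30; evaluating from 1/4 to 5/6 gives ≈ 0.028700, while the full integral is 1/30.
The result is P = 0.8610.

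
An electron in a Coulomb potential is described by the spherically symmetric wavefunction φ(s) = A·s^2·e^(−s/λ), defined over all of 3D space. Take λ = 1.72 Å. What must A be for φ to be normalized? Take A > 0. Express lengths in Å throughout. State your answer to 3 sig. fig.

A ≈ 0.0178 Å^(-7/2)

We need A² ∫|f|² 4πs² ds = 1, taking the integral from 0 to ∞.
The angular integral contributes 4π, leaving ∫₀^∞ s²|φ|² ds.
With φ = A·s^2·e^(−s/λ), the integral evaluates to A²·[45·π·λ^7/2].
Setting this equal to 1 gives A² = 1/(45·π·λ^7/2).
Substituting λ = 1.72 gives A² = 0.0003177, so A = 0.01782.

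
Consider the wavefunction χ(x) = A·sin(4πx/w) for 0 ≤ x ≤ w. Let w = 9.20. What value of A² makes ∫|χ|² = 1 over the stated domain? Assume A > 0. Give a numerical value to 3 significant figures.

Normalization requires ∫|χ|² dx = 1, integrated from 0 to w.
Using sin²θ = (1 − cos 2θ)/2, with χ = A·sin(4πx/w), the integral evaluates to A²·[w/2].
Substituting w = 9.20 gives A² = 0.2174, so A = 0.4663.

A^2 ≈ 0.217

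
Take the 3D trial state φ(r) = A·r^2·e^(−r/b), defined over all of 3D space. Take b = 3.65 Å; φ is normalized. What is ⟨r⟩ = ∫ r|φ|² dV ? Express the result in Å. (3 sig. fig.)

By definition ⟨r⟩ = ∫ r |φ(r)|² 4πr² dr.
The ratio of the moment integral to the normalization integral gives ⟨r⟩ = 7·b/2.
Putting b = 3.65 gives 12.78.

⟨r⟩ ≈ 12.8 Å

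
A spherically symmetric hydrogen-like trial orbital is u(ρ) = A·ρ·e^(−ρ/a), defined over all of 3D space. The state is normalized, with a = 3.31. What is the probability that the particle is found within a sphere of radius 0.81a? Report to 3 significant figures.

P ≈ 0.0248

P = ∫ |u|² 4πρ² dρ over ρ ≤ 0.81a.
Normalization gives A² = 1/(3·π·a^5).
Substituting t = ρ/a, A², 4π and the length scale all cancel in the ratio: P = ∫_{0}^{0.81} t^4·e^(-2·t) dt / ∫_{0}^{∞} t^4·e^(-2·t) dt.
With ∫ t^4·e^(-2·t) dt = -(t^4/2 + t^3 + 3·t^2/2 + 3·t/2 + 3/4)·e^(-2·t) + C, the region integral is ≈ 0.018601 and the full one is 3/4.
The region integral divided by the full integral gives P = 0.02480.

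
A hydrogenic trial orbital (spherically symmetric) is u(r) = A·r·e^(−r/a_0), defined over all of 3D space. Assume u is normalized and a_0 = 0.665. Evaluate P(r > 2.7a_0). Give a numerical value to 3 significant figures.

P ≈ 0.373

With dV = 4πr²dr, the probability is ∫|u|² dV over r > 2.7a_0.
The full normalization integral is A²·[3·π·a_0^5] = 1, fixing A².
Substituting t = r/a_0, A², 4π and the length scale all cancel in the ratio: P = ∫_{2.7}^{∞} t^4·e^(-2·t) dt / ∫_{0}^{∞} t^4·e^(-2·t) dt.
An antiderivative of t^4·e^(-2·t) is -(t^4/2 + t^3 + 3·t^2/2 + 3·t/2 + 3/4)·e^(-2·t); evaluating from 2.7 to ∞ gives ≈ 0.27998, while the full integral is 3/4.
This evaluates to P = 0.3733.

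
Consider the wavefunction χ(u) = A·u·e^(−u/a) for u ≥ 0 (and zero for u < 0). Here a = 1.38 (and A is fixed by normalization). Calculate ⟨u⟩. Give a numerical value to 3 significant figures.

⟨u⟩ = ∫ u |χ|² du over the full domain.
Evaluating both integrals, ⟨u⟩ = 3·a/2.
With a = 1.38, ⟨u⟩ = 2.070.

⟨u⟩ ≈ 2.07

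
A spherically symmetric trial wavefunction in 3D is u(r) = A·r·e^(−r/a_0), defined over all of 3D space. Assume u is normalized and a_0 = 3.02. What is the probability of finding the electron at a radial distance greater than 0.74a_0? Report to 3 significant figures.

With dV = 4πr²dr, the probability is ∫|u|² dV over r > 0.74a_0.
A² is fixed by ∫₀^∞ 4πr²|u|² dr = 1, i.e. A² = (3·π·a_0^5)^(−1).
Let t = r/a_0; then A², 4π and the length scale all cancel, so P = ∫_{0.74}^{∞} t^4·e^(-2·t) dt ÷ ∫_{0}^{∞} t^4·e^(-2·t) dt.
An antiderivative of t^4·e^(-2·t) is -(t^4/2 + t^3 + 3·t^2/2 + 3·t/2 + 3/4)·e^(-2·t); evaluating from 0.74 to ∞ gives ≈ 0.73676, while the full integral is 3/4.
Taking the ratio yields P = 0.9823.

P ≈ 0.982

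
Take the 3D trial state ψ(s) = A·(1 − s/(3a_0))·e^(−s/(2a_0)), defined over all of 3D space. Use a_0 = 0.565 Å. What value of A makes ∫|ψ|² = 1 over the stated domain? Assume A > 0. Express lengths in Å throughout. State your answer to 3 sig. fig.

A ≈ 0.814 Å^(-3/2)

Require ∫ |ψ|² 4πs² ds = 1 over the whole domain.
The angular integral contributes 4π, leaving ∫₀^∞ s²|ψ|² ds.
∫|ψ|² 4πs² ds = A²·(8·π·a_0^3/3).
Hence A² = 1/[8·π·a_0^3/3].
Plugging in a_0 = 0.565 yields A = 0.8135.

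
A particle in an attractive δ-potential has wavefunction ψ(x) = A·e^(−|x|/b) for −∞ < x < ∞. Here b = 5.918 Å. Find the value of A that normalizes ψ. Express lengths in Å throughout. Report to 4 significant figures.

The normalization condition is ∫|ψ|² dx = 1 from −∞ to ∞.
The integral (without the A² prefactor) comes out to b.
Setting this equal to 1 gives A² = 1/(b).
Substituting b = 5.918 gives A² = 0.16898, so A = 0.41107.

A ≈ 0.4111 Å^(-1/2)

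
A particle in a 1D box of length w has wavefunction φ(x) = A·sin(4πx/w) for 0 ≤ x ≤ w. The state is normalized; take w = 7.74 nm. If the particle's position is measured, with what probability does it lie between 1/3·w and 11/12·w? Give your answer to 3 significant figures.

The probability is P = ∫ |φ|² dx over [1/3·w, 11/12·w].
With A² fixed by ∫|φ|² = 1, i.e. A² = (w/2)^(−1), substitute and integrate.
Substituting u = x/w, A² and the length scale cancel in the ratio: P = ∫_{1/3}^{11/12} sin(4·π·u)^2 du / ∫_{0}^{1} sin(4·π·u)^2 du.
Using ∫ sin(4·π·u)^2 du = u/2 - sin(4·π·u)·cos(4·π·u)/(8·π), the numerator is √(3)/(16·π) + 7/24 and the denominator is 1/2.
The result is P = √(3)/(8·π) + 7/12.

P ≈ 0.652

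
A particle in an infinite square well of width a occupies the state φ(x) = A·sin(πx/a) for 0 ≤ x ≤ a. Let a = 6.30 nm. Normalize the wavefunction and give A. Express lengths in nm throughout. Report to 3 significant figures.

A ≈ 0.563 nm^(-1/2)

The normalization condition is ∫|φ|² dx = 1 from 0 to a.
Using sin²θ = (1 − cos 2θ)/2, ∫|φ|² dx = A²·(a/2).
So A² = (a/2)^(−1).
With a = 6.30: A² = 0.3175 and A = 0.5634.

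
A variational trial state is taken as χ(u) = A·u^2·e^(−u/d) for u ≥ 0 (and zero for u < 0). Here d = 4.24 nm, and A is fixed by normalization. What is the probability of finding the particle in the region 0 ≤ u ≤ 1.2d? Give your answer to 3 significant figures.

|χ|² is the probability density, so P = ∫_{0}^{1.2d} |χ|² du.
Since A² = 1/(3·d^5/4), this is the region integral divided by the full normalization integral.
Let t = u/d; then A² and the length scale cancel, so P = ∫_{0}^{1.2} t^4·e^(-2·t) dt ÷ ∫_{0}^{∞} t^4·e^(-2·t) dt.
With ∫ t^4·e^(-2·t) dt = -(t^4/2 + t^3 + 3·t^2/2 + 3·t/2 + 3/4)·e^(-2·t) + C, the region integral is ≈ 0.071901 and the full one is 3/4.
Evaluating gives P = 0.09587.

P ≈ 0.0959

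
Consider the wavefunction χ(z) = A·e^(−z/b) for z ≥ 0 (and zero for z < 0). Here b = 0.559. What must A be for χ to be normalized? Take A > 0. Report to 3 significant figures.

Normalization requires ∫|χ|² dz = 1, integrated from 0 to ∞.
The integral (without the A² prefactor) comes out to b/2.
Hence A² = 1/[b/2].
With b = 0.559: A² = 3.578 and A = 1.892.

A ≈ 1.89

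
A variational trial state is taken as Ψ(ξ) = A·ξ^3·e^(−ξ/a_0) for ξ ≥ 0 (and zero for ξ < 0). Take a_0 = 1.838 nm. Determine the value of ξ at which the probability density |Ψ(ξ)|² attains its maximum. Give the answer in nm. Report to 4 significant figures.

ξ ≈ 5.514 nm

Differentiate |Ψ(ξ)|² with respect to ξ and set to zero.
Solving yields ξ = 3·a_0.
With a_0 = 1.838, the most probable position is 5.5140 nm.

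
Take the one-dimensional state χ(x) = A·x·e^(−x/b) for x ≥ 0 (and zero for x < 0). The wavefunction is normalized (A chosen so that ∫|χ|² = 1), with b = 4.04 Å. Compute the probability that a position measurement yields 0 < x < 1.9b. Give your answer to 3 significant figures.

P ≈ 0.731

P = ∫_{0}^{1.9b} |χ(x)|² dx.
The normalization integral ∫|χ|²dx over the whole domain equals b^3/4·A², and A² cancels in the ratio.
Let u = x/b; then A² and the length scale cancel, so P = ∫_{0}^{1.9} u^2·e^(-2·u) du ÷ ∫_{0}^{∞} u^2·e^(-2·u) du.
Using ∫ u^2·e^(-2·u) du = -(2·u^2 + 2·u + 1)·e^(-2·u)/4, the numerator is 1/4 - 601·e^(-19/5)/200 and the denominator is 1/4.
This works out to P = 0.7311.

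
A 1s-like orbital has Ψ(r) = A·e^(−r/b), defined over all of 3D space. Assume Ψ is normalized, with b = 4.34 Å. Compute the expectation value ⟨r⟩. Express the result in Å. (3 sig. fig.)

⟨r⟩ ≈ 6.51 Å

⟨r⟩ = ∫ r |Ψ|² 4πr² dr over the full domain.
With ∫₀^∞ r^3 e^(−αr) dr = 3!/α^4, the ratio of the moment integral to the normalization integral gives ⟨r⟩ = 3·b/2.
With b = 4.34, ⟨r⟩ = 6.510.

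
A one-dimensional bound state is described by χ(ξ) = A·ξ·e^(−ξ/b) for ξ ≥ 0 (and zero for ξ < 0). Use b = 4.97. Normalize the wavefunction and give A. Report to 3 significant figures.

A ≈ 0.181

Normalization requires ∫|χ|² dξ = 1, integrated from 0 to ∞.
The integral (without the A² prefactor) comes out to b^3/4.
Setting this equal to 1 gives A² = 1/(b^3/4).
Substituting b = 4.97 gives A² = 0.03258, so A = 0.1805.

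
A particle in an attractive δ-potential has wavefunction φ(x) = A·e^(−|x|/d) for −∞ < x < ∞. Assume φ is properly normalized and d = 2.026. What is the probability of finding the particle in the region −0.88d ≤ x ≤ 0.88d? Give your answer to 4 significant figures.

P ≈ 0.8280

The probability is P = ∫ |φ|² dx over [−0.88d, 0.88d].
The normalization integral ∫|φ|²dx over the whole domain equals d·A², and A² cancels in the ratio.
By symmetry take twice the x ≥ 0 contribution in numerator and denominator; the 2's cancel. Let u = x/d; then A² and the length scale cancel, so P = ∫_{0}^{0.88} e^(-2·u) du ÷ ∫_{0}^{∞} e^(-2·u) du.
An antiderivative of e^(-2·u) is -e^(-2·u)/2; evaluating from 0 to 0.88 gives 1/2 - e^(-44/25)/2, while the full integral is 1/2.
This works out to P = 0.82796.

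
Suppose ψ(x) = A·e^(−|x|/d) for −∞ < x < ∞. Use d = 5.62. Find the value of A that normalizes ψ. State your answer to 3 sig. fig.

Require ∫ |ψ|² dx = 1 over the whole domain.
The integral (without the A² prefactor) comes out to d.
Setting this equal to 1 gives A² = 1/(d).
Substituting d = 5.62 gives A² = 0.1779, so A = 0.4218.

A ≈ 0.422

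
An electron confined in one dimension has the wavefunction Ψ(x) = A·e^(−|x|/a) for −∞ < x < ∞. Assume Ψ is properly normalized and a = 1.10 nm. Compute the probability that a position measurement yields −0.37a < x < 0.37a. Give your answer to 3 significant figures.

The probability is P = ∫ |Ψ|² dx over [−0.37a, 0.37a].
The normalization integral ∫|Ψ|²dx over the whole domain equals a·A², and A² cancels in the ratio.
Both integrals are even about x = 0, so only the x ≥ 0 halves are needed (the factors of 2 cancel). Substituting u = x/a, A² and the length scale cancel in the ratio: P = ∫_{0}^{0.37} e^(-2·u) du / ∫_{0}^{∞} e^(-2·u) du.
Using ∫ e^(-2·u) du = -e^(-2·u)/2, the numerator is 1/2 - e^(-37/50)/2 and the denominator is 1/2.
Taking the ratio, P = 0.5229.

P ≈ 0.523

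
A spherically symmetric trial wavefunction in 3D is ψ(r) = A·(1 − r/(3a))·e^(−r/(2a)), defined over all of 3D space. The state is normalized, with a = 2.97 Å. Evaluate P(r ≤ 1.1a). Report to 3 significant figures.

P ≈ 0.166

Integrate the radial probability density 4πr²|ψ|² over r ≤ 1.1a.
Normalization gives A² = 1/(8·π·a^3/3).
Substituting u = r/a, A², 4π and the length scale all cancel in the ratio: P = ∫_{0}^{1.1} u^2·(1 - u/3)^2·e^(-u) du / ∫_{0}^{∞} u^2·(1 - u/3)^2·e^(-u) du.
An antiderivative of u^2·(1 - u/3)^2·e^(-u) is (-u^4 + 2·u^3 - 3·u^2 - 6·u - 6)·e^(-u)/9; evaluating from 0 to 1.1 gives ≈ 0.11069, while the full integral is 2/3.
Taking the ratio yields P = 0.1660.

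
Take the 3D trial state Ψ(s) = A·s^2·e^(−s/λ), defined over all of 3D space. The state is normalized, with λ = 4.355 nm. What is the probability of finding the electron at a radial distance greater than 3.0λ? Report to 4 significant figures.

With dV = 4πs²ds, the probability is ∫|Ψ|² dV over s > 3.0λ.
The full normalization integral is A²·[45·π·λ^7/2] = 1, fixing A².
Substituting u = s/λ, A², 4π and the length scale all cancel in the ratio: P = ∫_{3.0}^{∞} u^6·e^(-2·u) du / ∫_{0}^{∞} u^6·e^(-2·u) du.
With ∫ u^6·e^(-2·u) du = -(4·u^6 + 12·u^5 + 30·u^4 + 60·u^3 + 90·u^2 + 90·u + 45)·e^(-2·u)/8 + C, the region integral is ≈ 3.41045 and the full one is 45/8.
Taking the ratio yields P = 0.60630.

P ≈ 0.6063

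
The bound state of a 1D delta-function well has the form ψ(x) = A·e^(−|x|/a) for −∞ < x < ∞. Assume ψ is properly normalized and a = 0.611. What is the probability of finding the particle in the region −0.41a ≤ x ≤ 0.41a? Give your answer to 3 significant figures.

P = ∫_{−0.41a}^{0.41a} |ψ(x)|² dx.
With A² fixed by ∫|ψ|² = 1, i.e. A² = (a)^(−1), substitute and integrate.
Both integrals are even about x = 0, so only the x ≥ 0 halves are needed (the factors of 2 cancel). In terms of u = x/a (A² and the length scale cancel between numerator and denominator), P = [∫_{0}^{0.41} e^(-2·u) du] / [∫_{0}^{∞} e^(-2·u) du].
An antiderivative of e^(-2·u) is -e^(-2·u)/2; evaluating from 0 to 0.41 gives 1/2 - e^(-41/50)/2, while the full integral is 1/2.
This works out to P = 0.5596.

P ≈ 0.560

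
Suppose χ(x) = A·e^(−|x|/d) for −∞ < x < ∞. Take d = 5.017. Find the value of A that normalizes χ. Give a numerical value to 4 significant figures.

A ≈ 0.4465

We need A² ∫|f|² dx = 1, taking the integral from −∞ to ∞.
With ∫₀^∞ x^0 e^(−αx) dx = 0!/α^1, with χ = A·e^(−|x|/d), the integral evaluates to A²·[d].
Hence A² = 1/[d].
With d = 5.017: A² = 0.19932 and A = 0.44646.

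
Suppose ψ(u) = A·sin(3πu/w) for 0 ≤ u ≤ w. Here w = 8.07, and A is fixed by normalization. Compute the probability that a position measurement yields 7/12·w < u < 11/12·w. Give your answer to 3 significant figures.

P ≈ 0.333

P = ∫_{7/12·w}^{11/12·w} |ψ(u)|² du.
The normalization integral ∫|ψ|²du over the whole domain equals w/2·A², and A² cancels in the ratio.
Let t = u/w; then A² and the length scale cancel, so P = ∫_{7/12}^{11/12} sin(3·π·t)^2 dt ÷ ∫_{0}^{1} sin(3·π·t)^2 dt.
With ∫ sin(3·π·t)^2 dt = t/2 - sin(6·π·t)/(12·π) + C, the region integral is 1/6 and the full one is 1/2.
Taking the ratio, P = 1/3.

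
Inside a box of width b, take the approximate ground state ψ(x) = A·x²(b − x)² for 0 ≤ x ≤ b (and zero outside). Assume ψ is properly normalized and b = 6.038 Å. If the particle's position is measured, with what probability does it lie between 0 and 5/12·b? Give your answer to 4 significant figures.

P ≈ 0.3023

|ψ|² is the probability density, so P = ∫_{0}^{5/12·b} |ψ|² dx.
With A² fixed by ∫|ψ|² = 1, i.e. A² = (b^9/630)^(−1), substitute and integrate.
Let u = x/b; then A² and the length scale cancel, so P = ∫_{0}^{5/12} u^4·(1 - u)^4 du ÷ ∫_{0}^{1} u^4·(1 - u)^4 du.
Using ∫ u^4·(1 - u)^4 du = u^5·(70·u^4 - 315·u^3 + 540·u^2 - 420·u + 126)/630, the numerator is ≈ 0.000479889 and the denominator is 1/630.
The result is P = 0.30233.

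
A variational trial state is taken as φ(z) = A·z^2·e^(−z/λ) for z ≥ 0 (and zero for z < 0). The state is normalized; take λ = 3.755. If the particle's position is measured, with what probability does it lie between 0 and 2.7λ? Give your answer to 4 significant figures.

|φ|² is the probability density, so P = ∫_{0}^{2.7λ} |φ|² dz.
The normalization integral ∫|φ|²dz over the whole domain equals 3·λ^5/4·A², and A² cancels in the ratio.
Let u = z/λ; then A² and the length scale cancel, so P = ∫_{0}^{2.7} u^4·e^(-2·u) du ÷ ∫_{0}^{∞} u^4·e^(-2·u) du.
With ∫ u^4·e^(-2·u) du = -(u^4/2 + u^3 + 3·u^2/2 + 3·u/2 + 3/4)·e^(-2·u) + C, the region integral is ≈ 0.470017 and the full one is 3/4.
This works out to P = 0.62669.

P ≈ 0.6267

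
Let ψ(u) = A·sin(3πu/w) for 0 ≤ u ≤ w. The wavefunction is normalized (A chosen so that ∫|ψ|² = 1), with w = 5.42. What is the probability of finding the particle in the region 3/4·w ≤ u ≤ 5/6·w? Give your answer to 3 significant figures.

P ≈ 0.136

|ψ|² is the probability density, so P = ∫_{3/4·w}^{5/6·w} |ψ|² du.
Since A² = 1/(w/2), this is the region integral divided by the full normalization integral.
In terms of t = u/w (A² and the length scale cancel between numerator and denominator), P = [∫_{3/4}^{5/6} sin(3·π·t)^2 dt] / [∫_{0}^{1} sin(3·π·t)^2 dt].
An antiderivative of sin(3·π·t)^2 is t/2 - sin(6·π·t)/(12·π); evaluating from 3/4 to 5/6 gives 1/(12·π) + 1/24, while the full integral is 1/2.
Taking the ratio, P = (2 + π)/(12·π).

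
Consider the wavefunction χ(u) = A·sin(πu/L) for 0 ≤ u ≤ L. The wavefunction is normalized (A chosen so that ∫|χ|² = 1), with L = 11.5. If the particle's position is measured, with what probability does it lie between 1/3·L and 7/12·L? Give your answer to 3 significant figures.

P ≈ 0.467

The probability is P = ∫ |χ|² du over [1/3·L, 7/12·L].
The normalization integral ∫|χ|²du over the whole domain equals L/2·A², and A² cancels in the ratio.
In terms of t = u/L (A² and the length scale cancel between numerator and denominator), P = [∫_{1/3}^{7/12} sin(π·t)^2 dt] / [∫_{0}^{1} sin(π·t)^2 dt].
Using ∫ sin(π·t)^2 dt = t/2 - sin(2·π·t)/(4·π), the numerator is 1/(8·π) + √(3)/(8·π) + 1/8 and the denominator is 1/2.
This works out to P = (1 + √(3) + π)/(4·π).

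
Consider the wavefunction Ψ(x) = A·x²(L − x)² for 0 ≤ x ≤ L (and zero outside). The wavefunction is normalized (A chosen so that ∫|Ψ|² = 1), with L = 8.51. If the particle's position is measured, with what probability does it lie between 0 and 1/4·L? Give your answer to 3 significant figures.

P ≈ 0.0489

P = ∫_{0}^{1/4·L} |Ψ(x)|² dx.
The normalization integral ∫|Ψ|²dx over the whole domain equals L^9/630·A², and A² cancels in the ratio.
Let u = x/L; then A² and the length scale cancel, so P = ∫_{0}^{1/4} u^4·(1 - u)^4 du ÷ ∫_{0}^{1} u^4·(1 - u)^4 du.
Using ∫ u^4·(1 - u)^4 du = u^5·(70·u^4 - 315·u^3 + 540·u^2 - 420·u + 126)/630, the numerator is ≈ 0.000077662 and the denominator is 1/630.
The result is P = 0.04893.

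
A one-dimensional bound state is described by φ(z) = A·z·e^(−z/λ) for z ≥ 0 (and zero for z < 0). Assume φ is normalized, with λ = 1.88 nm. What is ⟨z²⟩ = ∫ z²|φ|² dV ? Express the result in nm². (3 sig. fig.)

⟨z^2⟩ ≈ 10.6 nm^2

The expectation value is the |φ|²-weighted average of z^2: ∫ z^2|φ|² dz.
Since the A² factors cancel between numerator and denominator, ⟨z²⟩ = 3·λ^2.
Putting λ = 1.88 gives 10.60.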